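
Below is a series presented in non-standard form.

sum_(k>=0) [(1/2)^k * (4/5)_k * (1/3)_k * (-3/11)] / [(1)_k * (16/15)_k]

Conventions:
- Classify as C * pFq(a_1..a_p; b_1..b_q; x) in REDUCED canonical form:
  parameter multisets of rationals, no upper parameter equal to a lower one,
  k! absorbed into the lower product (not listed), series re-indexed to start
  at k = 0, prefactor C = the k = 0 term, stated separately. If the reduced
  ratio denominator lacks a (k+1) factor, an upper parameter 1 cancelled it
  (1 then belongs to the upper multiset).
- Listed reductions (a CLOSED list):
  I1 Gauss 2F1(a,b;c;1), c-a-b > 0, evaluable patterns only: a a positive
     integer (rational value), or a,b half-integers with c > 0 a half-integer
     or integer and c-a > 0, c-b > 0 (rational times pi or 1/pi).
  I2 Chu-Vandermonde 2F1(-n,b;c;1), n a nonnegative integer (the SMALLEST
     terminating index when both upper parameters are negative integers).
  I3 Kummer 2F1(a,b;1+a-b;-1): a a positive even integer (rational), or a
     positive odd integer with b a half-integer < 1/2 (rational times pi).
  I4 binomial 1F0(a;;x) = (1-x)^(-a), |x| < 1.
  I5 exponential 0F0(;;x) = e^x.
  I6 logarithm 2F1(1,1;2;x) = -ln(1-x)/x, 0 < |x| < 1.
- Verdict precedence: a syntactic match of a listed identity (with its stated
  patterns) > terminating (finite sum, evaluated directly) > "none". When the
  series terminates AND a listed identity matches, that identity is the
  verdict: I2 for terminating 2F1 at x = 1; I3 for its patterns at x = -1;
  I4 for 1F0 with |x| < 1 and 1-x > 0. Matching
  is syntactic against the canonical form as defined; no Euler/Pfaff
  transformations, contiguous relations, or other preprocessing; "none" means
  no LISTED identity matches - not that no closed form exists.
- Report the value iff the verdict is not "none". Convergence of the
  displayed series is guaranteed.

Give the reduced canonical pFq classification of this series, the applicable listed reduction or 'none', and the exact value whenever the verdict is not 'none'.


At argument 1/2: a 2F1 with upper {1/3, 4/5}, lower {16/15}, scaled by C = -3/11. Verdict: none. No listed pattern accepts 2F1(1/3, 4/5; 16/15; 1/2).

First insight: t_0 = -3/11 here, and (1)_k (C = -3/11) is k! itself.
Ratio: r(k) = (1/2) * (k+1/3) (k+4/5) / [(k+16/15) (k+1)] ; factor over Q: parameters, x = (1/2), and C = -3/11.


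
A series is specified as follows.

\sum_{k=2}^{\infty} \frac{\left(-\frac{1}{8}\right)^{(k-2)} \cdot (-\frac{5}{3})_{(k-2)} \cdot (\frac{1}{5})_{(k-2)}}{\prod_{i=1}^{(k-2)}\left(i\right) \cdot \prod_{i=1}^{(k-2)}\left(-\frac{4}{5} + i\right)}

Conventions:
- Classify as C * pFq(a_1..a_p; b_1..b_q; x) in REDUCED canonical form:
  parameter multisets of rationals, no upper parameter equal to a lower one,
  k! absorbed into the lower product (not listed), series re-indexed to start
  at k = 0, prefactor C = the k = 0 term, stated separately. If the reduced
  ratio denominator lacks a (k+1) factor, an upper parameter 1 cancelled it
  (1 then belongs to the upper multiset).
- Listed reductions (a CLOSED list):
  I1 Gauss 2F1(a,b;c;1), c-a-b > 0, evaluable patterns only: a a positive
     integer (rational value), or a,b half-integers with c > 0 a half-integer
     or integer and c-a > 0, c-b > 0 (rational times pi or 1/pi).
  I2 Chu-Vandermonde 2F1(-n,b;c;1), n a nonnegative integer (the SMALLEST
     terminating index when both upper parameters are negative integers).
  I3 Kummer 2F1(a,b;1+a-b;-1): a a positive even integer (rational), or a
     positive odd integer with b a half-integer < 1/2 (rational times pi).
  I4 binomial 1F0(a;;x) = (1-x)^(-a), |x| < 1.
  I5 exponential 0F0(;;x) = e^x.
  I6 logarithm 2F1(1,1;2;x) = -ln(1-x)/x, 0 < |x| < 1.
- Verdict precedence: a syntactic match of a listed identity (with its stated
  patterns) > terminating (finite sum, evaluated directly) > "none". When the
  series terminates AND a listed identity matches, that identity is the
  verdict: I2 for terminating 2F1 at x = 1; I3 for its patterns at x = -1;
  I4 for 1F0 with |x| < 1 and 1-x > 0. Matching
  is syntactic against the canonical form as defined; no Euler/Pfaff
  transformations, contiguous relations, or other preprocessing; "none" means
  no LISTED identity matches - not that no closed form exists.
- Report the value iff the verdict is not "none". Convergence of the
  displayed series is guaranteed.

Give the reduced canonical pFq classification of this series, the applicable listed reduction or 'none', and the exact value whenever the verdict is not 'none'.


Classification (C = 1): 1F0 with upper {-\frac{5}{3}}, lower {-}, argument x = -\frac{1}{8}. Verdict: the I4 binomial reduction applies (the 1F0 binomial series: exponent 5/3, x = -\frac{1}{8}). Value: \left(\frac{9}{8}\right)^{\frac{5}{3}}.

The tell: t_0 = 1 here, and the lower running product (prefactor 1) is a rising factorial.
Step ratio: r(k) = -\frac{1}{8} * (k-\frac{5}{3}) / [(k+1)] ; factor over Q: parameters, x = -\frac{1}{8}, and C = 1.


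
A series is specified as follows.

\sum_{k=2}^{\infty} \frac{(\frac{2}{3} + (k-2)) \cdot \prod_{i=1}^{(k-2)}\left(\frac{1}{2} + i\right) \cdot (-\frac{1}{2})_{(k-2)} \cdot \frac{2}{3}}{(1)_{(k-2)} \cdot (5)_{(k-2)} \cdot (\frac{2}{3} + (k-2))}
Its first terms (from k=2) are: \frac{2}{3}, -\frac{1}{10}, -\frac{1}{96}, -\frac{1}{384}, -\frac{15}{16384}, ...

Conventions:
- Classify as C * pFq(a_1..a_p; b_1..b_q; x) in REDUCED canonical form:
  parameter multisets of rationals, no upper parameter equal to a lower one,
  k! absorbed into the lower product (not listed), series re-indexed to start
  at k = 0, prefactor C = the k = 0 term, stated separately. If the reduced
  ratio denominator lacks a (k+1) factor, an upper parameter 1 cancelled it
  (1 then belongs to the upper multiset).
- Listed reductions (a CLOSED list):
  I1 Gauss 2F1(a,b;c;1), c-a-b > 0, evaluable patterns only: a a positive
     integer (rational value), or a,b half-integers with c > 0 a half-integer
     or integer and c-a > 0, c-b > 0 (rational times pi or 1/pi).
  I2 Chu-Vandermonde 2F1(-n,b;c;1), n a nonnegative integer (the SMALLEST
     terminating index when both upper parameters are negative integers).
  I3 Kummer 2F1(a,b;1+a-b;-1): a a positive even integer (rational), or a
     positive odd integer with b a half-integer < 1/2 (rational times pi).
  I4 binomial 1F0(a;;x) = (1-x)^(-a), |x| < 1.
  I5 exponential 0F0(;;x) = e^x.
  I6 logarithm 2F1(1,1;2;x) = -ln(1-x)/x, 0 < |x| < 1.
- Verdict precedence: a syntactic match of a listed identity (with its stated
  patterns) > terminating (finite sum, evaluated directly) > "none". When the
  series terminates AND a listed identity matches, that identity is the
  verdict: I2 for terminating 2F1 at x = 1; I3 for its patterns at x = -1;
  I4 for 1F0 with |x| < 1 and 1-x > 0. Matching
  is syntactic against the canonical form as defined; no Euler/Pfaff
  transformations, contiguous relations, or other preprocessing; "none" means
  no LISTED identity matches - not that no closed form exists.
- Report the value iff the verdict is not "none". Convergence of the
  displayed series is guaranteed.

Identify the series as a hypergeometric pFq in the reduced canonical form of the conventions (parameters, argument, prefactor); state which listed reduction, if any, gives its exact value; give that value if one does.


At argument 1: a 2F1 with upper {-\frac{1}{2}, \frac{3}{2}}, lower {5}, scaled by C = \frac{2}{3}. Verdict: this is Gauss (I1, half-integer pattern) (x = 1; upper {-\frac{1}{2}, \frac{3}{2}} half-integers, c = 5 in the evaluable pattern). Exact value: \frac{8192}{4725} / \pi.

First insight: x = 1 and the running product (prefactor 2/3) telescopes to a rising factorial.
Term ratio: r(k) = 1 * (k-\frac{1}{2}) (k+\frac{3}{2}) / [(k+5) (k+1)] - rational in k. x = 1; t_0 = \frac{2}{3}; negate the roots.


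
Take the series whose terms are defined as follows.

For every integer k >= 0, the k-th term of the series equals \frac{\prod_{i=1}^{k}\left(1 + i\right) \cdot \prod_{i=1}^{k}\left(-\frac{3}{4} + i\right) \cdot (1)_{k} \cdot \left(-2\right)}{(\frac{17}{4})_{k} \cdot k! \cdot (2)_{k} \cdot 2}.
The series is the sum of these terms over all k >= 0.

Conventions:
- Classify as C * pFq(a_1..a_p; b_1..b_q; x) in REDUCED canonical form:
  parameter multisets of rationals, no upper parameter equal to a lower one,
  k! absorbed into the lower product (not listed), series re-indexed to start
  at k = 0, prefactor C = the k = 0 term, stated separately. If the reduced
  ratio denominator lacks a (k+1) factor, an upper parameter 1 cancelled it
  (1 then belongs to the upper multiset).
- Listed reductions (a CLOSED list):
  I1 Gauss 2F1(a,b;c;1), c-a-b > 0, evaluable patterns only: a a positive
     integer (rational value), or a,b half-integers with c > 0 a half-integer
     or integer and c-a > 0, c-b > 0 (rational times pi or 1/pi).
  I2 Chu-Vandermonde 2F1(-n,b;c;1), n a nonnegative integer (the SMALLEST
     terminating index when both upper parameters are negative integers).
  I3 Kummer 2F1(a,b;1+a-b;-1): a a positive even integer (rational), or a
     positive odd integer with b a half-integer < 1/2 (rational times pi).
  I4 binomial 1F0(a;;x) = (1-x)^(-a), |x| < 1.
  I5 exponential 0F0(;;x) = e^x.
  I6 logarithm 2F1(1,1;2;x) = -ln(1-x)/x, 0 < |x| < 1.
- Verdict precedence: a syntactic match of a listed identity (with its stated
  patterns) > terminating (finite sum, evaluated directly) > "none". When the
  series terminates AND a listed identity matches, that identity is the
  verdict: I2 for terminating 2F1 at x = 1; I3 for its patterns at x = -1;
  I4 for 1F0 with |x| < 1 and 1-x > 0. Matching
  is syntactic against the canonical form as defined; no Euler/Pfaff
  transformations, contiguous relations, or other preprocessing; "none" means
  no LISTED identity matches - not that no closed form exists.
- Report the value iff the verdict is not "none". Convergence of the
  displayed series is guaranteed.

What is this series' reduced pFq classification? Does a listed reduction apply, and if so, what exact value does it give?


The tell: from the first term -1: the running product (prefactor -1) telescopes to a rising factorial.
Adjacent-term ratio: r(k) = 1 * (k+\frac{1}{4}) (k+1) / [(k+\frac{17}{4}) (k+1)] - rational; roots negated = parameters, x = 1, C = -1.

The series (x = 1) is 2F1: upper {\frac{1}{4}, 1}, lower {\frac{17}{4}}, prefactor -1. Verdict at x = 1: the Gauss summation I1 matches (x = 1: the Gamma ratio telescopes since c-a-b = 3 > 0 and a = 1 in Z>0). Exact value: -\frac{13}{12}.


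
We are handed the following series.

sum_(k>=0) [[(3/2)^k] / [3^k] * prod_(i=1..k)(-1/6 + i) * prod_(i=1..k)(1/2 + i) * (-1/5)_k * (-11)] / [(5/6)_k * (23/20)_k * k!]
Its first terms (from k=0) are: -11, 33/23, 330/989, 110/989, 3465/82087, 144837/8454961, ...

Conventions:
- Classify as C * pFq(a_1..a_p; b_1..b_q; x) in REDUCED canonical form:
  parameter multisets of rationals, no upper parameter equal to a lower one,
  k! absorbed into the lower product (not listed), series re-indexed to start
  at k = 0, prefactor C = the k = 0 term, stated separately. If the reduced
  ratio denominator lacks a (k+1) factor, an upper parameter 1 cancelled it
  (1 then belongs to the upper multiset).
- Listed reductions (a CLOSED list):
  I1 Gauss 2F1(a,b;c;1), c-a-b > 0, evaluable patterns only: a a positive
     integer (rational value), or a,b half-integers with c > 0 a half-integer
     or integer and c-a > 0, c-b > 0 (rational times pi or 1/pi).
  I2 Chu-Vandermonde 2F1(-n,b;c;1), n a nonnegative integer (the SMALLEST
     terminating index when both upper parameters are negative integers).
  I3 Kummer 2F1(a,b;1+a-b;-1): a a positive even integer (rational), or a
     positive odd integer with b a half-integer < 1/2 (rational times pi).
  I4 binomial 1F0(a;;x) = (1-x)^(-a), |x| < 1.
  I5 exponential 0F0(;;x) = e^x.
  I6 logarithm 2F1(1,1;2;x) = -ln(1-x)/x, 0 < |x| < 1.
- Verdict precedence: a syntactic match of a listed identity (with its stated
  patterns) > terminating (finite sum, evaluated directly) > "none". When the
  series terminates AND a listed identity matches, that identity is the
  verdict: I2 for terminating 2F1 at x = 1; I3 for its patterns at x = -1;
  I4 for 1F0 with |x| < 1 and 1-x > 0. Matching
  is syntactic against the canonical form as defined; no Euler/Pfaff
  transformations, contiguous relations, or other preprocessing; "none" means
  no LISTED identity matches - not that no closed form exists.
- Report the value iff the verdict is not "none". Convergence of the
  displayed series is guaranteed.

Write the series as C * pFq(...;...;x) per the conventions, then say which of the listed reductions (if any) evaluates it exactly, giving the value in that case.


Canonical form: C = -11 times 2F1 with upper {-1/5, 3/2}, lower {23/20}, x = 1/2. Verdict: none. No listed pattern accepts 2F1(-1/5, 3/2; 23/20; 1/2).

First insight: with t_0 = -11, the running product (prefactor -11) telescopes to a rising factorial.
Adjacent-term ratio: r(k) = (1/2) * (k-1/5) (k+3/2) / [(k+23/20) (k+1)] ; factor over Q: parameters, x = (1/2), and C = -11.


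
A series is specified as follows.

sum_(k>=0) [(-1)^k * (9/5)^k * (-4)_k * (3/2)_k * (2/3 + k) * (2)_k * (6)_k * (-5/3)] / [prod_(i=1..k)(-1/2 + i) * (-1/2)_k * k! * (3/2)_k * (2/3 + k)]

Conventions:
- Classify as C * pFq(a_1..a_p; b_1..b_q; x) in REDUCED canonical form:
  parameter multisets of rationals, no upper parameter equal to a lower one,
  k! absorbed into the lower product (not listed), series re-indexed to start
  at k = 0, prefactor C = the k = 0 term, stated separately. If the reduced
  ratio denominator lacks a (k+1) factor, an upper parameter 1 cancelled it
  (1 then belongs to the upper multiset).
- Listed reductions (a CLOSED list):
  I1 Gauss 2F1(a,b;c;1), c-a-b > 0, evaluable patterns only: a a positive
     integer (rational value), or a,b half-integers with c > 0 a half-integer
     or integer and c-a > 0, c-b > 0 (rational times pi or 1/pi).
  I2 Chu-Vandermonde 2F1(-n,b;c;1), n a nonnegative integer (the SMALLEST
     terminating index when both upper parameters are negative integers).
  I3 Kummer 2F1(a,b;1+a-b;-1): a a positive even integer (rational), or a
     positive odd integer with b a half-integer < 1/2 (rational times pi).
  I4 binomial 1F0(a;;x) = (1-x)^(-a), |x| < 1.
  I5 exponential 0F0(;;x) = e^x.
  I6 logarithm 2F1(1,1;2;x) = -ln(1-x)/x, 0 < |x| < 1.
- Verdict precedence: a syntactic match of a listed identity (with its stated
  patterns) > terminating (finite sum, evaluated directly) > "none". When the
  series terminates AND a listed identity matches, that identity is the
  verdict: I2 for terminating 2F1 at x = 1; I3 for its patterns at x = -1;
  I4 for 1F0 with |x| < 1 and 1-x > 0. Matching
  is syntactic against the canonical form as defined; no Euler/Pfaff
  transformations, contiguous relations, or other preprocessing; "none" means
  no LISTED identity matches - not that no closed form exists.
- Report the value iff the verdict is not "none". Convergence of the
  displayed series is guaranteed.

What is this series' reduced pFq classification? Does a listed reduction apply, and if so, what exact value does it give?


Classification (C = -5/3): 3F2 with upper {-4, 2, 6}, lower {-1/2, 1/2}, argument x = -9/5. Verdict: terminating. With -4 upstairs the series is a 5-term polynomial sum; evaluated term by term. Hence: 2853718027/1875.

Key observation: with t_0 = -5/3, striking the common factor k + 2/3 reduces the term (prefactor -5/3).
Term ratio: r(k) = (-9/5) * (k-4) (k+2) (k+6) / [(k-1/2) (k+1/2) (k+1)] - poly over poly, x = (-9/5) from leading terms; C = -5/3 at k = 0.


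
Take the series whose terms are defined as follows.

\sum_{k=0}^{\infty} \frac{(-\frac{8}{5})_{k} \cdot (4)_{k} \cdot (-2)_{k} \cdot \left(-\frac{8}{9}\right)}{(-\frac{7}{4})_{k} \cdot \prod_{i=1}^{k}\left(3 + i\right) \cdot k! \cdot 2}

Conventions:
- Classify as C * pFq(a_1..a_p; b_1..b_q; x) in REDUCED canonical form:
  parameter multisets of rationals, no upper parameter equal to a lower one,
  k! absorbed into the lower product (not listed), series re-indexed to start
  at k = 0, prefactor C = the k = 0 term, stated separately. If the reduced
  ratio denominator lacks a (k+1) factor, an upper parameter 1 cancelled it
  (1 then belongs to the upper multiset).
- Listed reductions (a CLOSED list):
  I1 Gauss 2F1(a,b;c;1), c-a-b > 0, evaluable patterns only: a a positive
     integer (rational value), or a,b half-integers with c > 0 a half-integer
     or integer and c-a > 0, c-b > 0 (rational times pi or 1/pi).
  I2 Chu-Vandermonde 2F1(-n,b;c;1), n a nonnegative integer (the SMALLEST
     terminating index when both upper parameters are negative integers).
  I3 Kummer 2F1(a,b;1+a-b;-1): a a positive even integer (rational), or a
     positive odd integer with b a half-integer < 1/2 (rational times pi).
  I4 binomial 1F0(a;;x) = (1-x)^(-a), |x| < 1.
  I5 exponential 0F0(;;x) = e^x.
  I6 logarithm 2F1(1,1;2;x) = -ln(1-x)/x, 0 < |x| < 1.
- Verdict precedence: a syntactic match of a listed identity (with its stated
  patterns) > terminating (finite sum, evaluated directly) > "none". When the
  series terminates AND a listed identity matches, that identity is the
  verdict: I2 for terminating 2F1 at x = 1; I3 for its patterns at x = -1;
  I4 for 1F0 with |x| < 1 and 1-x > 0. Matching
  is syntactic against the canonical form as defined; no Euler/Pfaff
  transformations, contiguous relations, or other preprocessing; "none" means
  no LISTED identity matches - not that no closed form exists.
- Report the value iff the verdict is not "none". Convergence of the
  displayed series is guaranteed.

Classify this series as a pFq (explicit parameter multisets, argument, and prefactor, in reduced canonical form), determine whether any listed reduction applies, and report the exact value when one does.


Canonical form: C = -\frac{4}{9} times 2F1 with upper {-2, -\frac{8}{5}}, lower {-\frac{7}{4}}, x = 1. Verdict (x = 1): Vandermonde's identity (I2) applies (terminating 2F1 at x = 1 with n = 2, b = -8/5, c = -\frac{7}{4}). Exact value: \frac{68}{1575}.

Structural cue: x = 1 and the parameter 4 appears in both the upper and lower lists and cancels.
Step ratio: r(k) = 1 * (k-2) (k-\frac{8}{5}) / [(k-\frac{7}{4}) (k+1)] ; factor over Q: parameters, x = 1, and C = -\frac{4}{9}.


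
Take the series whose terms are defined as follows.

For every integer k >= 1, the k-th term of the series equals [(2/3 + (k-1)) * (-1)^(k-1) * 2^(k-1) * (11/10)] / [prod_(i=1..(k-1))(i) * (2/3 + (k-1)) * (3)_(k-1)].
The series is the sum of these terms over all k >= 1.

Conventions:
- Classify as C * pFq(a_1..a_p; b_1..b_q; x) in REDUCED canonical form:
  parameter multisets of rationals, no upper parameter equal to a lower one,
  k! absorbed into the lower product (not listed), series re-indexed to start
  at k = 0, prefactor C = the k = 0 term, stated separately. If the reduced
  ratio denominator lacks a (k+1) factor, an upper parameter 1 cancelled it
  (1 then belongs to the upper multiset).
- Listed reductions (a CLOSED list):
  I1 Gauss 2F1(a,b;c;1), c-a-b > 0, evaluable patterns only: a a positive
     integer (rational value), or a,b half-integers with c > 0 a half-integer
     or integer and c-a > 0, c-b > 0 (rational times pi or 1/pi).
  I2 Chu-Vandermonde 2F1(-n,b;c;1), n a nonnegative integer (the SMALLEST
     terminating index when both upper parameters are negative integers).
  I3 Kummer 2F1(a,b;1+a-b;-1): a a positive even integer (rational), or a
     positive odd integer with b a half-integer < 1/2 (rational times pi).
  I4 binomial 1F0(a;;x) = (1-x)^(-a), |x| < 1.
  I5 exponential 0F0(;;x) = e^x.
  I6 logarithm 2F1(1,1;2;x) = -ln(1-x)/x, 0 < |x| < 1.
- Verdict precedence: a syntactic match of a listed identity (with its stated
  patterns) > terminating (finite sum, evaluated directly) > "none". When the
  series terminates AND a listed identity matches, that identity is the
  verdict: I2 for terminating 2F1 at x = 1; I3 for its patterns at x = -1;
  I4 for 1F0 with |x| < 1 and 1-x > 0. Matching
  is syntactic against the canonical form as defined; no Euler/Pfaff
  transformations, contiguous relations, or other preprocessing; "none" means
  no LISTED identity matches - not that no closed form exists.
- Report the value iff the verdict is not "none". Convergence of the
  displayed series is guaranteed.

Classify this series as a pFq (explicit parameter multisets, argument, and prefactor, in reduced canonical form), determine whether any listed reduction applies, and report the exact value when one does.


Prefactor 11/10, argument -2: 0F1 with upper {-} over lower {3}. Verdict: none. No listed pattern accepts 0F1(-; 3; -2).

The tell: with t_0 = 11/10, k + 2/3 divides numerator and denominator alike; C = 11/10 after cancelling.
Step ratio: r(k) = (-2) * 1 / [(k+3) (k+1)] ; factor over Q: parameters, x = (-2), and C = 11/10.


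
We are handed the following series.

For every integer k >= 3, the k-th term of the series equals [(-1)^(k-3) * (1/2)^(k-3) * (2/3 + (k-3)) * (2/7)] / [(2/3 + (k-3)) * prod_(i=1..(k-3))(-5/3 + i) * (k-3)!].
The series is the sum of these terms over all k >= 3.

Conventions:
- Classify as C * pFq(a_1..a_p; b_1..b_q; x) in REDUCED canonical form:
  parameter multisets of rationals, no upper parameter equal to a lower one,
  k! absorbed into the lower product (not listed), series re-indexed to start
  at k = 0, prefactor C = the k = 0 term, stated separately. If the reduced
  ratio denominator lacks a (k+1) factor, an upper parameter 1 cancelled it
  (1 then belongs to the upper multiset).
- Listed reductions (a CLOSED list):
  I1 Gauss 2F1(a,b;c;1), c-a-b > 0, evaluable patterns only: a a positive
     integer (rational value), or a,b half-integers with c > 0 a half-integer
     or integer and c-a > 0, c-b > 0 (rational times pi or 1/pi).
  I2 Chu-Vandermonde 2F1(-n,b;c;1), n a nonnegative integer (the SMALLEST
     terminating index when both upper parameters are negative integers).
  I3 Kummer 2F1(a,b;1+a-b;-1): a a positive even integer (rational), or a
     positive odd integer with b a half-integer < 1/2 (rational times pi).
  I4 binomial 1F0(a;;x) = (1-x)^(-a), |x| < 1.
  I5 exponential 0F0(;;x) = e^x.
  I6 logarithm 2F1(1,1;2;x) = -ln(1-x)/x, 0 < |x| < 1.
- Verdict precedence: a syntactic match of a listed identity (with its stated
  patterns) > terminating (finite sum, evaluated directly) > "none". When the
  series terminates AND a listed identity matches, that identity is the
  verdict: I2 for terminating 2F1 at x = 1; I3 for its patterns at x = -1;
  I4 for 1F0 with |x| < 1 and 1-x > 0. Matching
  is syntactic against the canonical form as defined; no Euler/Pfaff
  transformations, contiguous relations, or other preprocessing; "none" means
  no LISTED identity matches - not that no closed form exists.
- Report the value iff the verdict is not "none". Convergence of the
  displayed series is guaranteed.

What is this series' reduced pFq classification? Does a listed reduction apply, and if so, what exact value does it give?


Structural cue: from the first term 2/7: k + 2/3 divides numerator and denominator alike; C = 2/7 after cancelling.
Term ratio: r(k) = (-1/2) * 1 / [(k-2/3) (k+1)] - rational in k, leading ratio (-1/2); with t_0 = 2/7, classification follows.

Classification (C = 2/7): 0F1 with upper {-}, lower {-2/3}, argument x = -1/2. Verdict: no listed reduction: x = -1/2 and upper {-} fail every I1-I6 pattern.


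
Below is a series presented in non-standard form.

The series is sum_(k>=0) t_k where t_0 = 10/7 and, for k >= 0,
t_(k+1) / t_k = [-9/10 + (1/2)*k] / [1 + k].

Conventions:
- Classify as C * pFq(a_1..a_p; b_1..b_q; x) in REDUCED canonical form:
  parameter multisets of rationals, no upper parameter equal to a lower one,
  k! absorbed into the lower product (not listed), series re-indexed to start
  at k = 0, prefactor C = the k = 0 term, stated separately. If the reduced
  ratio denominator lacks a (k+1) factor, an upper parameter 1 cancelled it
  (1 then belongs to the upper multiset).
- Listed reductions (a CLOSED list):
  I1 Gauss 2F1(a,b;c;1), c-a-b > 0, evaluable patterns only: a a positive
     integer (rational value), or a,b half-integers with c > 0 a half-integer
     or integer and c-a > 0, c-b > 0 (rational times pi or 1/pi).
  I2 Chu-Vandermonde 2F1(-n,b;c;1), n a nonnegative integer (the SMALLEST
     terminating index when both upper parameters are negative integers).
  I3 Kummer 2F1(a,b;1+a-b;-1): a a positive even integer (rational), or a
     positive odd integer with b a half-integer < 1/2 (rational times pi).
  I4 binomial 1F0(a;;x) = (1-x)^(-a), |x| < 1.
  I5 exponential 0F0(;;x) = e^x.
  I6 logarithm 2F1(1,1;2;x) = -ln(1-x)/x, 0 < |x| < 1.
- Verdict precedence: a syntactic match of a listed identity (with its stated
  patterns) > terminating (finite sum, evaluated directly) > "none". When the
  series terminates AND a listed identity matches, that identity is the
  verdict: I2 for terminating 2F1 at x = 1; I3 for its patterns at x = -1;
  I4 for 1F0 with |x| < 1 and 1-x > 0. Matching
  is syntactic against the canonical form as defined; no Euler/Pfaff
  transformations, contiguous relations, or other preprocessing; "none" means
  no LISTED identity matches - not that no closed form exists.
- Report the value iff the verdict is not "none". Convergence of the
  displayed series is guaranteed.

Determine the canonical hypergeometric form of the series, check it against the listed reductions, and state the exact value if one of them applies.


Reduced: x = 1/2, 1F0, upper = {-9/5}, lower = {-}, C = 10/7. Verdict at x = 1/2: binomial (I4) matches (the 1F0 binomial series: exponent 9/5, x = 1/2). Sum: (10/7) * (1/2)^(9/5).

Key step: t_0 = 10/7 here, and factor the ratio over Q (prefactor 10/7): negated roots = parameters.
Term ratio: r(k) = (1/2) * (k-9/5) / [(k+1)] - poly over poly, x = (1/2) from leading terms; C = 10/7 at k = 0.


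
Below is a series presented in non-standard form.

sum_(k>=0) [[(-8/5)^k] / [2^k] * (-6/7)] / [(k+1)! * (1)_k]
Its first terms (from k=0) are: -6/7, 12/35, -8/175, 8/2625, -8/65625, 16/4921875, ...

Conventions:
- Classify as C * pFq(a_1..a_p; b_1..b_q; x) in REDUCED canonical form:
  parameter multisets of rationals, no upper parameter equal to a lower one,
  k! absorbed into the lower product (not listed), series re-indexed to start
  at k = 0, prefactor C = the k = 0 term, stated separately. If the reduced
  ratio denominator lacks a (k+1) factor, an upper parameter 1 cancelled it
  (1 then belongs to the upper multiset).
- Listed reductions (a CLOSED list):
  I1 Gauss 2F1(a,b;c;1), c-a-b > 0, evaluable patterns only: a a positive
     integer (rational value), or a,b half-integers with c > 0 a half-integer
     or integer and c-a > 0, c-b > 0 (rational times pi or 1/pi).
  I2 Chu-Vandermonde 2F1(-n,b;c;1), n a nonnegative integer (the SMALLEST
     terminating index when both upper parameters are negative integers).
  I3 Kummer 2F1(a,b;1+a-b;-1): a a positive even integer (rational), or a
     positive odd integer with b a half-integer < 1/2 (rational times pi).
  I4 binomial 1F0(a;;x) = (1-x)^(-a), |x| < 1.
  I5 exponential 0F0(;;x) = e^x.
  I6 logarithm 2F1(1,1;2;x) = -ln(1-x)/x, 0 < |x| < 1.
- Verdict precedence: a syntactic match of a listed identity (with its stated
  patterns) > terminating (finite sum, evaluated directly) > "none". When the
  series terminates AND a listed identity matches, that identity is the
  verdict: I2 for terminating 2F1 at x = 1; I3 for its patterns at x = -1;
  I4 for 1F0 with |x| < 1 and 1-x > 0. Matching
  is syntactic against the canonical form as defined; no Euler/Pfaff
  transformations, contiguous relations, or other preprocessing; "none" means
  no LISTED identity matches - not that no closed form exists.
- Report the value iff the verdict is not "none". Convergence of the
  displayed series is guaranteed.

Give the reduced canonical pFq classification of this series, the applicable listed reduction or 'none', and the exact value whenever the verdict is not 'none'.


Classification (C = -6/7): 0F1 with upper {-}, lower {2}, argument x = -4/5. Verdict: none (x = -4/5): each listed identity misses the multisets {-} ; {2}.

The tell: x = (-4/5) and the denominator's factorial ratio (prefactor -6/7) is a lower Pochhammer.
Ratio: r(k) = (-4/5) * 1 / [(k+2) (k+1)] - rational; roots negated = parameters, x = (-4/5), C = -6/7.


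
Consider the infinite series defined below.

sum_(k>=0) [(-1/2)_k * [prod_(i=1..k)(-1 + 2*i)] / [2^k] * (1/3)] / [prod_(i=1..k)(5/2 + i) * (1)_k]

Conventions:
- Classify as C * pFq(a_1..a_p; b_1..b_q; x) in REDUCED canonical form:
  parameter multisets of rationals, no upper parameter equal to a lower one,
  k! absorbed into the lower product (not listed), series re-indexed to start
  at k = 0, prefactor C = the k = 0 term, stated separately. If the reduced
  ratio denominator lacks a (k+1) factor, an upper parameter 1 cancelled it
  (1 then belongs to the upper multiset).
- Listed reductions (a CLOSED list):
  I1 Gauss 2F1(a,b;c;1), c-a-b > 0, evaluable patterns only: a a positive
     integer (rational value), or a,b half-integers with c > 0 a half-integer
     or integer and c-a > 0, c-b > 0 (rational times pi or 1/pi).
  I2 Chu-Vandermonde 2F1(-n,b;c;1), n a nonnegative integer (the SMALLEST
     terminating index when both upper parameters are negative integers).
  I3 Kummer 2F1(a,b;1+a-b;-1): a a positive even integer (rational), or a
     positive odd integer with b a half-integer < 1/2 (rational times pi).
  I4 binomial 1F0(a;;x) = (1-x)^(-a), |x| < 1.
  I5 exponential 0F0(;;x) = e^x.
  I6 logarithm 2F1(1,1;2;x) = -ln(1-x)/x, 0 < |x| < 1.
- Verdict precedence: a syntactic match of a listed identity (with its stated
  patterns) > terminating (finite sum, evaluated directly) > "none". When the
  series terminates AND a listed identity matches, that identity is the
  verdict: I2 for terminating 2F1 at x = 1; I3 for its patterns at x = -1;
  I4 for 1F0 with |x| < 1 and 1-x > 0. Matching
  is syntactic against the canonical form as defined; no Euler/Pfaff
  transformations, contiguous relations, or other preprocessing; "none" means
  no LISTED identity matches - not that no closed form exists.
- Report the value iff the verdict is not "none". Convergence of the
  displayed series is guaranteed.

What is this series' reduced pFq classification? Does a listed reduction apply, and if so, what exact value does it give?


Classification (C = 1/3): 2F1 with upper {-1/2, 1/2}, lower {7/2}, argument x = 1. Verdict: the half-integer Gauss pattern (I1) fires (x = 1; upper {-1/2, 1/2} half-integers, c = 7/2 in the evaluable pattern). Exact value: (25/256) * pi.

The tell: from the first term 1/3: the odd product 1*3*...*(2k-1) (C = 1/3, x = 1) is 2^k (1/2)_k.
Term ratio: r(k) = 1 * (k-1/2) (k+1/2) / [(k+7/2) (k+1)] - poly over poly, x = 1 from leading terms; C = 1/3 at k = 0.


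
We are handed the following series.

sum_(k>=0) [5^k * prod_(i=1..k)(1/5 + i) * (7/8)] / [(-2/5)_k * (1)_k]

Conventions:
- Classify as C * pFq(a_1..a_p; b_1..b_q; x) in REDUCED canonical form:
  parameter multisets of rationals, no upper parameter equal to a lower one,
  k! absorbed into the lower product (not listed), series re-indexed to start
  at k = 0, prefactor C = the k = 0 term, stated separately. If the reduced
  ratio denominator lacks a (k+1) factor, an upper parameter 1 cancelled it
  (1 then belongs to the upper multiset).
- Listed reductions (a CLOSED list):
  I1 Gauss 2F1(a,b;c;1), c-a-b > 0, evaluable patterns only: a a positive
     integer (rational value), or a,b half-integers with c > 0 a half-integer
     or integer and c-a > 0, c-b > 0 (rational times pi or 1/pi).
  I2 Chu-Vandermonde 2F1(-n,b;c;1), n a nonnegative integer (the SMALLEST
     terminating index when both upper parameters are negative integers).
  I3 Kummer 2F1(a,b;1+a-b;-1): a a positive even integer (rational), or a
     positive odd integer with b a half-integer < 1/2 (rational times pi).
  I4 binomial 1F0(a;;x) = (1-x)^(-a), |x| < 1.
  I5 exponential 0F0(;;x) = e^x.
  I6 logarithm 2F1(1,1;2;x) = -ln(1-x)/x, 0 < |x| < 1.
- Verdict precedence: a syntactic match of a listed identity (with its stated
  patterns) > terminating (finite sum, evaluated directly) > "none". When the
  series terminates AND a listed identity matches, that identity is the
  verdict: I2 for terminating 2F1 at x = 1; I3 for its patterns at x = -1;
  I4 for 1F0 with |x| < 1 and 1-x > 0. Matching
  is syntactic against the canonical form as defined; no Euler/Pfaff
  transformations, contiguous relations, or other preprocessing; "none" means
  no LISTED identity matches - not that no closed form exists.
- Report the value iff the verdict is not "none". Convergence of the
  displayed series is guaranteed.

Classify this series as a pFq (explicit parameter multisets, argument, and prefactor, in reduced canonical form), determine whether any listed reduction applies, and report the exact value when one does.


Prefactor 7/8, argument 5: 1F1 with upper {6/5} over lower {-2/5}. Verdict: none (x = 5): each listed identity misses the multisets {6/5} ; {-2/5}.

The tell: t_0 = 7/8 here, and (1)_k (C = 7/8) is k! itself.
Term ratio: r(k) = 5 * (k+6/5) / [(k-2/5) (k+1)] - rational; roots negated = parameters, x = 5, C = 7/8.


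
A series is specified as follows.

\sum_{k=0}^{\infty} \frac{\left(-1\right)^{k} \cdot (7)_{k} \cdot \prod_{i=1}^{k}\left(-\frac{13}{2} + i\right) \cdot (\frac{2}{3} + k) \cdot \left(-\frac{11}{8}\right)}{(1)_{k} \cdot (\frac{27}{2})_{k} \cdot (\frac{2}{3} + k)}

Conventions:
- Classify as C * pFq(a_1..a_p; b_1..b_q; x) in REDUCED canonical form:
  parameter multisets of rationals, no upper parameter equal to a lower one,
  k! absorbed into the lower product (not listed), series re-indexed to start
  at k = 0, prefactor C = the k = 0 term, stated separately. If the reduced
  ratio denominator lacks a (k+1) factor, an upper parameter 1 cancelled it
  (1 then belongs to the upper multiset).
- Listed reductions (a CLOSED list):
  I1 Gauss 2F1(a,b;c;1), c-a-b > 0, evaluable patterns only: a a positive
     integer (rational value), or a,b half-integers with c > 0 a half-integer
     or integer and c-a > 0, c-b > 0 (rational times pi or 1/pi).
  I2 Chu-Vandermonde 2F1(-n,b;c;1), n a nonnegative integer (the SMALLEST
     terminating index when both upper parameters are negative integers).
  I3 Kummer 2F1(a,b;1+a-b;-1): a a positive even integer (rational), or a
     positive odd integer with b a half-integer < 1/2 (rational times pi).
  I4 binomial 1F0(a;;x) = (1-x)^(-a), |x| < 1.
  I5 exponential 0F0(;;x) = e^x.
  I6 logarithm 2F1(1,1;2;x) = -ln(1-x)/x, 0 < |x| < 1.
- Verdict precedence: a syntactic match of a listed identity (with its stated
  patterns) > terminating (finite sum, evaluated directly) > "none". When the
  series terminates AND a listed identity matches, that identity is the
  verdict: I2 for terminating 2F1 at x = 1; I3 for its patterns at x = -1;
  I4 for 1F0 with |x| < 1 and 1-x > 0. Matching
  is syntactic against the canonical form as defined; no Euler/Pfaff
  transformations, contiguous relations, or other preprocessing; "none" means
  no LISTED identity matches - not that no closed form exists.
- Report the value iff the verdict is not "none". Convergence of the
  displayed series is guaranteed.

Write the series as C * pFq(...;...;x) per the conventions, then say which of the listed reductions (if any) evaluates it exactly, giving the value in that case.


This is -\frac{11}{8} * 2F1(-\frac{11}{2}, 7; \frac{27}{2}; -1) in reduced canonical form. Verdict: Kummer's theorem (I3) matches (x = -1; c = \frac{27}{2} equals 1+a-b for upper {-\frac{11}{2}, 7}: listed pattern). Hence: \left(-\frac{10225089875}{2147483648}\right) \cdot \pi.

Key observation: t_0 being -\frac{11}{8}, (1)_k (C = -11/8, x = -1) is k! itself.
Step ratio: r(k) = -1 * (k-\frac{11}{2}) (k+7) / [(k+\frac{27}{2}) (k+1)] - rational in k, leading ratio -1; with t_0 = -\frac{11}{8}, classification follows.


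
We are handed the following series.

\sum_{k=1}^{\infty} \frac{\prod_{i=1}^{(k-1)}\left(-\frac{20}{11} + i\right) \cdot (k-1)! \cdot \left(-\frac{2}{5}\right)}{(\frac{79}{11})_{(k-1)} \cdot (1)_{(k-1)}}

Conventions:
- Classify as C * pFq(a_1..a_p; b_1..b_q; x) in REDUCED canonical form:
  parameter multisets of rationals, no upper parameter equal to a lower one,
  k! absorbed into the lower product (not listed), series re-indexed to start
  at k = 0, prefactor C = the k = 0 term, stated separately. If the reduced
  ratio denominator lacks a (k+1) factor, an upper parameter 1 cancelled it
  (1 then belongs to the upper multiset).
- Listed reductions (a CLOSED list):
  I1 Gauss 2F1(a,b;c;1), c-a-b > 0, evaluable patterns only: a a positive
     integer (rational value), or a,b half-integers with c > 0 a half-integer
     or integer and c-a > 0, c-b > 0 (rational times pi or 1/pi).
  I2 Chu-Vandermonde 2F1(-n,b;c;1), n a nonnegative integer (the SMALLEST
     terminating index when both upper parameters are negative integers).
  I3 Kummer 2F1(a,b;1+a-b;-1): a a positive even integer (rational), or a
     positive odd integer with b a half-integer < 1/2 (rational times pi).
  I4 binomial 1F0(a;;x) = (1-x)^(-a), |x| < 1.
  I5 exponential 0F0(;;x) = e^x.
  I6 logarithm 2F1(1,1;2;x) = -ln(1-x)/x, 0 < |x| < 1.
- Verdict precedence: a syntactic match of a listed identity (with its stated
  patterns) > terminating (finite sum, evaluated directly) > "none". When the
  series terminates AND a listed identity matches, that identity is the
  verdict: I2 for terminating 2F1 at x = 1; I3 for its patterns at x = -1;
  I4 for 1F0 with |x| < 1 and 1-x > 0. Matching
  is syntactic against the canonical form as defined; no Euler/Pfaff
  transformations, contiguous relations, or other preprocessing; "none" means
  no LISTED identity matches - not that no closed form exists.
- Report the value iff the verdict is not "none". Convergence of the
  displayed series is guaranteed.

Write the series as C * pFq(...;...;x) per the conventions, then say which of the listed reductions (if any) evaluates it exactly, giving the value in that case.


x = 1 here; the reduced form reads 2F1, upper {-\frac{9}{11}, 1}, lower {\frac{79}{11}}, C = -\frac{2}{5}. Verdict: Gauss's theorem (I1) applies (x = 1: the Gamma ratio telescopes since c-a-b = 7 > 0 and a = 1 in Z>0). Sum: -\frac{136}{385}.

Key step: t_0 being -\frac{2}{5}, the running product (C = -2/5) telescopes to a rising factorial.
Step ratio: r(k) = 1 * (k-\frac{9}{11}) (k+1) / [(k+\frac{79}{11}) (k+1)] - rational in k, leading ratio 1; with t_0 = -\frac{2}{5}, classification follows.


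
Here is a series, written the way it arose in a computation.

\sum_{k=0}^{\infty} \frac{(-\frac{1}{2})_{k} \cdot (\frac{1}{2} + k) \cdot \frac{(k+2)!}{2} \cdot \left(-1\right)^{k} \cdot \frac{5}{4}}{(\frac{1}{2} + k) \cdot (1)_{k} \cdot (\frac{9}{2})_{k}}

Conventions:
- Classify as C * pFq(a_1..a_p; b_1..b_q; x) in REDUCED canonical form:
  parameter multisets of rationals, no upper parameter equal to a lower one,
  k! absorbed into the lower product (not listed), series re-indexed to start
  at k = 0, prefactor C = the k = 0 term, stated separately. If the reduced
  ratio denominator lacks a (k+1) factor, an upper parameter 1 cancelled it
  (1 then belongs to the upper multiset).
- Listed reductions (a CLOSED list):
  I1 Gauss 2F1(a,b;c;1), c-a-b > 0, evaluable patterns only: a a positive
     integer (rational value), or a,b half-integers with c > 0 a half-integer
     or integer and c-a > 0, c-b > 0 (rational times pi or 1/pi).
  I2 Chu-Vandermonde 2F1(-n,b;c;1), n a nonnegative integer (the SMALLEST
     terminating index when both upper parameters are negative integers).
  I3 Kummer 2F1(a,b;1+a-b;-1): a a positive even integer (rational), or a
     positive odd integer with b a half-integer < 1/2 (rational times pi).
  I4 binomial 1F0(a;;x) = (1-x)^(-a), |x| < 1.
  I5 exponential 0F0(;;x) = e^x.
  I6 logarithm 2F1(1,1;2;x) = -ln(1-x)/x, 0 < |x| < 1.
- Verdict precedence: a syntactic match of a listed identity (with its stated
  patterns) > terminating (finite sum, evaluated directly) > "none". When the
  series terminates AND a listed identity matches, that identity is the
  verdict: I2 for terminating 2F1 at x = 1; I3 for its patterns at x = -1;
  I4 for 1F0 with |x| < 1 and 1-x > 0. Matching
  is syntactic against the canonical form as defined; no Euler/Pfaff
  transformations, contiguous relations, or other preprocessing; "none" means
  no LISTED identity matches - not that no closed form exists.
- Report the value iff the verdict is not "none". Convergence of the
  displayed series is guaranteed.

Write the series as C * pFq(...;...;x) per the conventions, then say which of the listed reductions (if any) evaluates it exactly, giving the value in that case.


Structural cue: t_0 being \frac{5}{4}, the factor k + 1/2 cancels (top and bottom), leaving C = 5/4, x = -1.
Ratio: r(k) = -1 * (k-\frac{1}{2}) (k+3) / [(k+\frac{9}{2}) (k+1)] ; factor over Q: parameters, x = -1, and C = \frac{5}{4}.

Prefactor \frac{5}{4}, argument -1: 2F1 with upper {-\frac{1}{2}, 3} over lower {\frac{9}{2}}. Verdict: the Kummer evaluation I3 applies (x = -1; c = \frac{9}{2} equals 1+a-b for upper {-\frac{1}{2}, 3}: listed pattern). Exact value: \frac{525}{1024} \cdot \pi.
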